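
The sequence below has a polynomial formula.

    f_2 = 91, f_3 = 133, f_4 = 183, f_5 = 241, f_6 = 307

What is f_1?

57

Δ: 42, 50, 58, 66
Δ²: 8, 8, 8
The second differences are constant at 8.
Work back: 42 − 8 = 34;  91 − 34 = 57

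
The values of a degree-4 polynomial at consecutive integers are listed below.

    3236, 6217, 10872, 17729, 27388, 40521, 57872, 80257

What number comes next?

108564

D1: 2981  4655  6857  9659  13133  17351  22385
D2: 1674  2202  2802  3474  4218  5034
D3: 528  600  672  744  816
D4: 72  72  72  72
Fourth differences constant at 72.
816 + 72 = 888;  5034 + 888 = 5922;  22385 + 5922 = 28307;  80257 + 28307 = 108564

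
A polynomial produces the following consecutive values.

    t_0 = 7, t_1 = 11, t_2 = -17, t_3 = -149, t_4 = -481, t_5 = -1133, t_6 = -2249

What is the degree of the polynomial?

4

4, -28, -132, -332, -652, -1116
-32, -104, -200, -320, -464
-72, -96, -120, -144
-24, -24, -24
The fourth differences are constant, so the polynomial has degree 4.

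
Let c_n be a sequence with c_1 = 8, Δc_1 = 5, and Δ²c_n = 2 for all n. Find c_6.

53

Build the table forward from the leading diagonal:
Second differences: 2  2  2  2  2  2
First differences: 5  7  9  11  13  15
c: 8  13  20  29  40  53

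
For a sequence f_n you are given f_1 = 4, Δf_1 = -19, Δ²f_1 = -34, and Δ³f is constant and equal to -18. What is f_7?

Build the table forward from the leading diagonal:
D3: -18  -18  -18  -18  -18  -18  -18
D2: -34  -52  -70  -88  -106  -124  -142
D1: -19  -53  -105  -175  -263  -369  -493
f: 4  -15  -68  -173  -348  -611  -980

-980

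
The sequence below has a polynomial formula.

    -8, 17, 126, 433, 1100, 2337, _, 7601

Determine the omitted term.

Using the first 6 terms:
25, 109, 307, 667, 1237
84, 198, 360, 570
114, 162, 210
48, 48
Constant fourth difference = 48.
Extend forward: 210 + 48 = 258;  570 + 258 = 828;  1237 + 828 = 2065;  2337 + 2065 = 4402

4402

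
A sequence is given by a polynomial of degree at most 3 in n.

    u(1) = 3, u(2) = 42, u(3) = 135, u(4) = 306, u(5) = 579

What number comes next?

978

Δ: 39  93  171  273
Δ²: 54  78  102
Δ³: 24  24
Third differences constant at 24.
102 + 24 = 126;  273 + 126 = 399;  579 + 399 = 978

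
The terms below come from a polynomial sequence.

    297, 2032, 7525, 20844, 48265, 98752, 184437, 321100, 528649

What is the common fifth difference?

480

D1: 1735, 5493, 13319, 27421, 50487, 85685, 136663, 207549
D2: 3758, 7826, 14102, 23066, 35198, 50978, 70886
D3: 4068, 6276, 8964, 12132, 15780, 19908
D4: 2208, 2688, 3168, 3648, 4128
D5: 480, 480, 480, 480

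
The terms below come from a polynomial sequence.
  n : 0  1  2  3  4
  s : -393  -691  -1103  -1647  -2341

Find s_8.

-6977

-298, -412, -544, -694
-114, -132, -150
-18, -18
Constant third difference = -18, so extend:
-150 − 18 = -168;  -694 − 168 = -862;  -2341 − 862 = -3203
-168 − 18 = -186;  -862 − 186 = -1048;  -3203 − 1048 = -4251
-186 − 18 = -204;  -1048 − 204 = -1252;  -4251 − 1252 = -5503
-204 − 18 = -222;  -1252 − 222 = -1474;  -5503 − 1474 = -6977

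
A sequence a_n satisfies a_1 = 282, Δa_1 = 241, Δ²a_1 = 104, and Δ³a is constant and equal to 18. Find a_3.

868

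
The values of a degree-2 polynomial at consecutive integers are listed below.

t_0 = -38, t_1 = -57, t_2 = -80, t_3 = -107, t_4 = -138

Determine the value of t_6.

-212

-19, -23, -27, -31
-4, -4, -4
The second differences are constant (-4).
-31 − 4 = -35;  -138 − 35 = -173
-35 − 4 = -39;  -173 − 39 = -212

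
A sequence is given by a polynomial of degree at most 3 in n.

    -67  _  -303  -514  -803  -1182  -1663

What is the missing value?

Using the last 5 terms:
D1: -211, -289, -379, -481
D2: -78, -90, -102
D3: -12, -12
Constant third difference = -12.
Extend backward: -78 + 12 = -66;  -211 + 66 = -145;  -303 + 145 = -158

-158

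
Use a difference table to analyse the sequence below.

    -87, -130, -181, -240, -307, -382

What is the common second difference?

-8

D1: -43, -51, -59, -67, -75
D2: -8, -8, -8, -8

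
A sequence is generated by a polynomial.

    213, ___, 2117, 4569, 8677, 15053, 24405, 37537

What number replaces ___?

805

Using the last 6 terms:
First differences: 2452, 4108, 6376, 9352, 13132
Second differences: 1656, 2268, 2976, 3780
Third differences: 612, 708, 804
Fourth differences: 96, 96
Constant fourth difference = 96.
Extend backward: 612 − 96 = 516;  1656 − 516 = 1140;  2452 − 1140 = 1312;  2117 − 1312 = 805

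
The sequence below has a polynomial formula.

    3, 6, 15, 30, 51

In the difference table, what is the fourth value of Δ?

21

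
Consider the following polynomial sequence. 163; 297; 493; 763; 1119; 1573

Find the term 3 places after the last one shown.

D1: 134, 196, 270, 356, 454
D2: 62, 74, 86, 98
D3: 12, 12, 12
Third differences constant at 12.
98 + 12 = 110;  454 + 110 = 564;  1573 + 564 = 2137
110 + 12 = 122;  564 + 122 = 686;  2137 + 686 = 2823
122 + 12 = 134;  686 + 134 = 820;  2823 + 820 = 3643

3643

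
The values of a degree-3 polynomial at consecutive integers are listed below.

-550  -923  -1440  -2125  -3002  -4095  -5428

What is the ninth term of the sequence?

-8910

-373, -517, -685, -877, -1093, -1333
-144, -168, -192, -216, -240
-24, -24, -24, -24
Third differences constant at -24.
-240 − 24 = -264;  -1333 − 264 = -1597;  -5428 − 1597 = -7025
-264 − 24 = -288;  -1597 − 288 = -1885;  -7025 − 1885 = -8910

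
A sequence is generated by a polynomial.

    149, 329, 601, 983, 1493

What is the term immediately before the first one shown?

43

180  272  382  510
92  110  128
18  18
The third differences are constant at 18.
Work back: 92 − 18 = 74;  180 − 74 = 106;  149 − 106 = 43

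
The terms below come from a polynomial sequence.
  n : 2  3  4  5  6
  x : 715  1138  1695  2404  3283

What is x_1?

423  557  709  879
134  152  170
18  18
The third differences are constant at 18.
Work back: 134 − 18 = 116;  423 − 116 = 307;  715 − 307 = 408

408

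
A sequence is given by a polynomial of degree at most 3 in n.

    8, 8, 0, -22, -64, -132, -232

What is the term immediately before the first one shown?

6

D1: 0, -8, -22, -42, -68, -100
D2: -8, -14, -20, -26, -32
D3: -6, -6, -6, -6
The third differences are constant at -6.
Work back: -8 + 6 = -2;  0 + 2 = 2;  8 − 2 = 6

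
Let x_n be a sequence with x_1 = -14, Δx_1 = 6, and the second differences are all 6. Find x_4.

Build the table forward from the leading diagonal:
Δ²: 6  6  6  6
Δ: 6  12  18  24
x: -14  -8  4  22

22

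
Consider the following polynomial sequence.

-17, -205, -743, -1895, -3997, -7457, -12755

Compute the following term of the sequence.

-20443

Δ: -188, -538, -1152, -2102, -3460, -5298
Δ²: -350, -614, -950, -1358, -1838
Δ³: -264, -336, -408, -480
Δ⁴: -72, -72, -72
Constant fourth difference = -72, so extend:
-480 − 72 = -552;  -1838 − 552 = -2390;  -5298 − 2390 = -7688;  -12755 − 7688 = -20443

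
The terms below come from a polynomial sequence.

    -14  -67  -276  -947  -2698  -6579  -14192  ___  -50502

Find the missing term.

Using the first 7 terms:
First differences: -53, -209, -671, -1751, -3881, -7613
Second differences: -156, -462, -1080, -2130, -3732
Third differences: -306, -618, -1050, -1602
Fourth differences: -312, -432, -552
Fifth differences: -120, -120
Constant fifth difference = -120.
Extend forward: -552 − 120 = -672;  -1602 − 672 = -2274;  -3732 − 2274 = -6006;  -7613 − 6006 = -13619;  -14192 − 13619 = -27811

-27811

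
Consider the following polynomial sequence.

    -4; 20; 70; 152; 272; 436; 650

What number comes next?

D1: 24 , 50 , 82 , 120 , 164 , 214
D2: 26 , 32 , 38 , 44 , 50
D3: 6 , 6 , 6 , 6
Constant third difference = 6, so extend:
50 + 6 = 56;  214 + 56 = 270;  650 + 270 = 920

920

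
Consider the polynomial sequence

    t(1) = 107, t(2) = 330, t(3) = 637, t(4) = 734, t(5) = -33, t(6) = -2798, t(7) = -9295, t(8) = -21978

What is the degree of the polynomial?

5

First differences: 223, 307, 97, -767, -2765, -6497, -12683
Second differences: 84, -210, -864, -1998, -3732, -6186
Third differences: -294, -654, -1134, -1734, -2454
Fourth differences: -360, -480, -600, -720
Fifth differences: -120, -120, -120
The fifth differences are constant, so the polynomial has degree 5.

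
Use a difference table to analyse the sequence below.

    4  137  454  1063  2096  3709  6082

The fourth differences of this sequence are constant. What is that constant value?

24

First differences: 133, 317, 609, 1033, 1613, 2373
Second differences: 184, 292, 424, 580, 760
Third differences: 108, 132, 156, 180
Fourth differences: 24, 24, 24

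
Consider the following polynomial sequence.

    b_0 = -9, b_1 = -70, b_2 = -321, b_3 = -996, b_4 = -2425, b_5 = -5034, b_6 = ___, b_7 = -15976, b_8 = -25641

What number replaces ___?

Using the first 6 terms:
Δ: -61, -251, -675, -1429, -2609
Δ²: -190, -424, -754, -1180
Δ³: -234, -330, -426
Δ⁴: -96, -96
Constant fourth difference = -96.
Extend forward: -426 − 96 = -522;  -1180 − 522 = -1702;  -2609 − 1702 = -4311;  -5034 − 4311 = -9345

-9345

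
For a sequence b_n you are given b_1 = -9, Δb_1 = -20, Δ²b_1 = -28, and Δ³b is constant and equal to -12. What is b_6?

-509

Build the table forward from the leading diagonal:
Third differences: -12, -12, -12, -12, -12, -12
Second differences: -28, -40, -52, -64, -76, -88
First differences: -20, -48, -88, -140, -204, -280
b: -9, -29, -77, -165, -305, -509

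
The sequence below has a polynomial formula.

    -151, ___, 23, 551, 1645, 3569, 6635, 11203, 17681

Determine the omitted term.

-155

Using the last 7 terms:
D1: 528  1094  1924  3066  4568  6478
D2: 566  830  1142  1502  1910
D3: 264  312  360  408
D4: 48  48  48
Constant fourth difference = 48.
Extend backward: 264 − 48 = 216;  566 − 216 = 350;  528 − 350 = 178;  23 − 178 = -155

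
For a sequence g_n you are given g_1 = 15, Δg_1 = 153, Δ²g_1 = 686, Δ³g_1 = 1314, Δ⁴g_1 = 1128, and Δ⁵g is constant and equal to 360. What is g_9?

Build the table forward from the leading diagonal:
Fifth differences: 360  360  360  360  360  360  360  360  360
Fourth differences: 1128  1488  1848  2208  2568  2928  3288  3648  4008
Third differences: 1314  2442  3930  5778  7986  10554  13482  16770  20418
Second differences: 686  2000  4442  8372  14150  22136  32690  46172  62942
First differences: 153  839  2839  7281  15653  29803  51939  84629  130801
g: 15  168  1007  3846  11127  26780  56583  108522  193151

193151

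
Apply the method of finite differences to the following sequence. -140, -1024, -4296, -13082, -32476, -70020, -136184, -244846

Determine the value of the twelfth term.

-1528194

Δ: -884, -3272, -8786, -19394, -37544, -66164, -108662
Δ²: -2388, -5514, -10608, -18150, -28620, -42498
Δ³: -3126, -5094, -7542, -10470, -13878
Δ⁴: -1968, -2448, -2928, -3408
Δ⁵: -480, -480, -480
Constant fifth difference = -480, so extend:
-3408 − 480 = -3888;  -13878 − 3888 = -17766;  -42498 − 17766 = -60264;  -108662 − 60264 = -168926;  -244846 − 168926 = -413772
-3888 − 480 = -4368;  -17766 − 4368 = -22134;  -60264 − 22134 = -82398;  -168926 − 82398 = -251324;  -413772 − 251324 = -665096
-4368 − 480 = -4848;  -22134 − 4848 = -26982;  -82398 − 26982 = -109380;  -251324 − 109380 = -360704;  -665096 − 360704 = -1025800
-4848 − 480 = -5328;  -26982 − 5328 = -32310;  -109380 − 32310 = -141690;  -360704 − 141690 = -502394;  -1025800 − 502394 = -1528194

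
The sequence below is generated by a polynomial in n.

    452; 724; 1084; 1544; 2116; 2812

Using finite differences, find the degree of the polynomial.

First differences: 272, 360, 460, 572, 696
Second differences: 88, 100, 112, 124
Third differences: 12, 12, 12
The third differences are constant, so the polynomial has degree 3.

3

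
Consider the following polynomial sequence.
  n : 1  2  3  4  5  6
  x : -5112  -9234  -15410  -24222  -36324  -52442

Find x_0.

D1: -4122, -6176, -8812, -12102, -16118
D2: -2054, -2636, -3290, -4016
D3: -582, -654, -726
D4: -72, -72
The fourth differences are constant at -72.
Work back: -582 + 72 = -510;  -2054 + 510 = -1544;  -4122 + 1544 = -2578;  -5112 + 2578 = -2534

-2534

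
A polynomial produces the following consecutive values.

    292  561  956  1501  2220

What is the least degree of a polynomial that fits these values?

269, 395, 545, 719
126, 150, 174
24, 24
The third differences are constant, so the polynomial has degree 3.

3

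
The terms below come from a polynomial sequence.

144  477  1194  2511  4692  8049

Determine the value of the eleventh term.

D1: 333 , 717 , 1317 , 2181 , 3357
D2: 384 , 600 , 864 , 1176
D3: 216 , 264 , 312
D4: 48 , 48
Fourth differences constant at 48.
312 + 48 = 360;  1176 + 360 = 1536;  3357 + 1536 = 4893;  8049 + 4893 = 12942
360 + 48 = 408;  1536 + 408 = 1944;  4893 + 1944 = 6837;  12942 + 6837 = 19779
408 + 48 = 456;  1944 + 456 = 2400;  6837 + 2400 = 9237;  19779 + 9237 = 29016
456 + 48 = 504;  2400 + 504 = 2904;  9237 + 2904 = 12141;  29016 + 12141 = 41157
504 + 48 = 552;  2904 + 552 = 3456;  12141 + 3456 = 15597;  41157 + 15597 = 56754

56754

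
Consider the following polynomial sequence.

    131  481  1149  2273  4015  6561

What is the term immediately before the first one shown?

-15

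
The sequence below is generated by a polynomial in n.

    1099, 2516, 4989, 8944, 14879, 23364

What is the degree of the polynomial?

4

1417, 2473, 3955, 5935, 8485
1056, 1482, 1980, 2550
426, 498, 570
72, 72
The fourth differences are constant, so the polynomial has degree 4.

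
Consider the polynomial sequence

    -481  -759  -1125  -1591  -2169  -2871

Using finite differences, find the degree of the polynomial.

Δ: -278, -366, -466, -578, -702
Δ²: -88, -100, -112, -124
Δ³: -12, -12, -12
The third differences are constant, so the polynomial has degree 3.

3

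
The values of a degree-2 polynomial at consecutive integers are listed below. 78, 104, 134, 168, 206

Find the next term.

Δ: 26, 30, 34, 38
Δ²: 4, 4, 4
Second differences constant at 4.
38 + 4 = 42;  206 + 42 = 248

248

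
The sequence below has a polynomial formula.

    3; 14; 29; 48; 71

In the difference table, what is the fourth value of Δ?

23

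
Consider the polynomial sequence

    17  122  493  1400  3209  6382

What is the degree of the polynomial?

4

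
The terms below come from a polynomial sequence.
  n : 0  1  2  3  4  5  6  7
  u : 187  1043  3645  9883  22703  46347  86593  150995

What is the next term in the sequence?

249123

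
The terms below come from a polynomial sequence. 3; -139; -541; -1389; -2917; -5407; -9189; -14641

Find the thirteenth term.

-83541

Δ: -142, -402, -848, -1528, -2490, -3782, -5452
Δ²: -260, -446, -680, -962, -1292, -1670
Δ³: -186, -234, -282, -330, -378
Δ⁴: -48, -48, -48, -48
The fourth differences are constant (-48).
-378 − 48 = -426;  -1670 − 426 = -2096;  -5452 − 2096 = -7548;  -14641 − 7548 = -22189
-426 − 48 = -474;  -2096 − 474 = -2570;  -7548 − 2570 = -10118;  -22189 − 10118 = -32307
-474 − 48 = -522;  -2570 − 522 = -3092;  -10118 − 3092 = -13210;  -32307 − 13210 = -45517
-522 − 48 = -570;  -3092 − 570 = -3662;  -13210 − 3662 = -16872;  -45517 − 16872 = -62389
-570 − 48 = -618;  -3662 − 618 = -4280;  -16872 − 4280 = -21152;  -62389 − 21152 = -83541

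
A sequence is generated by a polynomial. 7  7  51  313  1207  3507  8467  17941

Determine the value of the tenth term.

61567

Δ: 0, 44, 262, 894, 2300, 4960, 9474
Δ²: 44, 218, 632, 1406, 2660, 4514
Δ³: 174, 414, 774, 1254, 1854
Δ⁴: 240, 360, 480, 600
Δ⁵: 120, 120, 120
Constant fifth difference = 120, so extend:
600 + 120 = 720;  1854 + 720 = 2574;  4514 + 2574 = 7088;  9474 + 7088 = 16562;  17941 + 16562 = 34503
720 + 120 = 840;  2574 + 840 = 3414;  7088 + 3414 = 10502;  16562 + 10502 = 27064;  34503 + 27064 = 61567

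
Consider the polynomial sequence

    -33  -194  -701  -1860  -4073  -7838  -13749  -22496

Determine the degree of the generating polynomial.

4

-161, -507, -1159, -2213, -3765, -5911, -8747
-346, -652, -1054, -1552, -2146, -2836
-306, -402, -498, -594, -690
-96, -96, -96, -96
The fourth differences are constant, so the polynomial has degree 4.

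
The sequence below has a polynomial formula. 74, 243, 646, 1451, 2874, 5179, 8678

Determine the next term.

13731

169, 403, 805, 1423, 2305, 3499
234, 402, 618, 882, 1194
168, 216, 264, 312
48, 48, 48
Fourth differences constant at 48.
312 + 48 = 360;  1194 + 360 = 1554;  3499 + 1554 = 5053;  8678 + 5053 = 13731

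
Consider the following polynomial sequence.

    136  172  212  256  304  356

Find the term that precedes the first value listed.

104

36, 40, 44, 48, 52
4, 4, 4, 4
The second differences are constant at 4.
Work back: 36 − 4 = 32;  136 − 32 = 104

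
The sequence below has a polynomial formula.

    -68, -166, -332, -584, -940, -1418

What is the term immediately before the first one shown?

-98  -166  -252  -356  -478
-68  -86  -104  -122
-18  -18  -18
The third differences are constant at -18.
Work back: -68 + 18 = -50;  -98 + 50 = -48;  -68 + 48 = -20

-20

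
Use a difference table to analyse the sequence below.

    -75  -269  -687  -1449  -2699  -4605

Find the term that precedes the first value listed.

-9

-194, -418, -762, -1250, -1906
-224, -344, -488, -656
-120, -144, -168
-24, -24
The fourth differences are constant at -24.
Work back: -120 + 24 = -96;  -224 + 96 = -128;  -194 + 128 = -66;  -75 + 66 = -9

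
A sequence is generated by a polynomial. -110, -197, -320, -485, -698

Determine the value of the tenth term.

Δ: -87, -123, -165, -213
Δ²: -36, -42, -48
Δ³: -6, -6
Third differences constant at -6.
-48 − 6 = -54;  -213 − 54 = -267;  -698 − 267 = -965
-54 − 6 = -60;  -267 − 60 = -327;  -965 − 327 = -1292
-60 − 6 = -66;  -327 − 66 = -393;  -1292 − 393 = -1685
-66 − 6 = -72;  -393 − 72 = -465;  -1685 − 465 = -2150
-72 − 6 = -78;  -465 − 78 = -543;  -2150 − 543 = -2693

-2693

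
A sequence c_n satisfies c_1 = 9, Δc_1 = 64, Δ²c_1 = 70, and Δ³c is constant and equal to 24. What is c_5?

781

Build the table forward from the leading diagonal:
D3: 24, 24, 24, 24, 24
D2: 70, 94, 118, 142, 166
D1: 64, 134, 228, 346, 488
c: 9, 73, 207, 435, 781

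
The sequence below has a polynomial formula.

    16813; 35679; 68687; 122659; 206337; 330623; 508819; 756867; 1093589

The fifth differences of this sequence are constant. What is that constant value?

First differences: 18866, 33008, 53972, 83678, 124286, 178196, 248048, 336722
Second differences: 14142, 20964, 29706, 40608, 53910, 69852, 88674
Third differences: 6822, 8742, 10902, 13302, 15942, 18822
Fourth differences: 1920, 2160, 2400, 2640, 2880
Fifth differences: 240, 240, 240, 240

240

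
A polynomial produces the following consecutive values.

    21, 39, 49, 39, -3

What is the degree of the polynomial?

Δ: 18, 10, -10, -42
Δ²: -8, -20, -32
Δ³: -12, -12
The third differences are constant, so the polynomial has degree 3.

3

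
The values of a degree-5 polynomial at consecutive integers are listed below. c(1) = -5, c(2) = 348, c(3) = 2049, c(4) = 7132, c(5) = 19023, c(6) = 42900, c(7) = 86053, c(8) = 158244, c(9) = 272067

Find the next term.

443308

353, 1701, 5083, 11891, 23877, 43153, 72191, 113823
1348, 3382, 6808, 11986, 19276, 29038, 41632
2034, 3426, 5178, 7290, 9762, 12594
1392, 1752, 2112, 2472, 2832
360, 360, 360, 360
Fifth differences constant at 360.
2832 + 360 = 3192;  12594 + 3192 = 15786;  41632 + 15786 = 57418;  113823 + 57418 = 171241;  272067 + 171241 = 443308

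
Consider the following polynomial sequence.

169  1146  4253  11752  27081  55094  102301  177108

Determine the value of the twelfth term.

977 , 3107 , 7499 , 15329 , 28013 , 47207 , 74807
2130 , 4392 , 7830 , 12684 , 19194 , 27600
2262 , 3438 , 4854 , 6510 , 8406
1176 , 1416 , 1656 , 1896
240 , 240 , 240
Fifth differences constant at 240.
1896 + 240 = 2136;  8406 + 2136 = 10542;  27600 + 10542 = 38142;  74807 + 38142 = 112949;  177108 + 112949 = 290057
2136 + 240 = 2376;  10542 + 2376 = 12918;  38142 + 12918 = 51060;  112949 + 51060 = 164009;  290057 + 164009 = 454066
2376 + 240 = 2616;  12918 + 2616 = 15534;  51060 + 15534 = 66594;  164009 + 66594 = 230603;  454066 + 230603 = 684669
2616 + 240 = 2856;  15534 + 2856 = 18390;  66594 + 18390 = 84984;  230603 + 84984 = 315587;  684669 + 315587 = 1000256

1000256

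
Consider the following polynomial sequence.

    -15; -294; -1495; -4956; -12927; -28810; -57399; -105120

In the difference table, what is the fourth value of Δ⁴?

D1: -279, -1201, -3461, -7971, -15883, -28589, -47721
D2: -922, -2260, -4510, -7912, -12706, -19132
D3: -1338, -2250, -3402, -4794, -6426
D4: -912, -1152, -1392, -1632
D5: -240, -240, -240

-1632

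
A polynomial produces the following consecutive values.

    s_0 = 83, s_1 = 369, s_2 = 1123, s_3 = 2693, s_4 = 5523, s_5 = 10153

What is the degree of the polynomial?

4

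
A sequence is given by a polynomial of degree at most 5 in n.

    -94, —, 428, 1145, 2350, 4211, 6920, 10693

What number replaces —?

Using the last 6 terms:
First differences: 717  1205  1861  2709  3773
Second differences: 488  656  848  1064
Third differences: 168  192  216
Fourth differences: 24  24
Constant fourth difference = 24.
Extend backward: 168 − 24 = 144;  488 − 144 = 344;  717 − 344 = 373;  428 − 373 = 55

55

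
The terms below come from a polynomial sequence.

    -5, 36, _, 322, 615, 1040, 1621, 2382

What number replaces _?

Using the last 5 terms:
First differences: 293, 425, 581, 761
Second differences: 132, 156, 180
Third differences: 24, 24
Constant third difference = 24.
Extend backward: 132 − 24 = 108;  293 − 108 = 185;  322 − 185 = 137

137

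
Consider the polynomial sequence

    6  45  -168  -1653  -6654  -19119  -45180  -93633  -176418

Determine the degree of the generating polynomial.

5

Δ: 39, -213, -1485, -5001, -12465, -26061, -48453, -82785
Δ²: -252, -1272, -3516, -7464, -13596, -22392, -34332
Δ³: -1020, -2244, -3948, -6132, -8796, -11940
Δ⁴: -1224, -1704, -2184, -2664, -3144
Δ⁵: -480, -480, -480, -480
The fifth differences are constant, so the polynomial has degree 5.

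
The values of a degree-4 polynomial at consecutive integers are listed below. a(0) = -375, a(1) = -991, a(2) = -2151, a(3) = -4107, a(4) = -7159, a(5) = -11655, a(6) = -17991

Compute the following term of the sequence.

Δ: -616, -1160, -1956, -3052, -4496, -6336
Δ²: -544, -796, -1096, -1444, -1840
Δ³: -252, -300, -348, -396
Δ⁴: -48, -48, -48
The fourth differences are constant (-48).
-396 − 48 = -444;  -1840 − 444 = -2284;  -6336 − 2284 = -8620;  -17991 − 8620 = -26611

-26611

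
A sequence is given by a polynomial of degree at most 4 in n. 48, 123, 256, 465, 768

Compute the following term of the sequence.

1183

First differences: 75 , 133 , 209 , 303
Second differences: 58 , 76 , 94
Third differences: 18 , 18
Third differences constant at 18.
94 + 18 = 112;  303 + 112 = 415;  768 + 415 = 1183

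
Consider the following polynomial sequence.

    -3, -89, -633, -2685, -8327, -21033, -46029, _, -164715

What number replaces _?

Using the first 7 terms:
First differences: -86  -544  -2052  -5642  -12706  -24996
Second differences: -458  -1508  -3590  -7064  -12290
Third differences: -1050  -2082  -3474  -5226
Fourth differences: -1032  -1392  -1752
Fifth differences: -360  -360
Constant fifth difference = -360.
Extend forward: -1752 − 360 = -2112;  -5226 − 2112 = -7338;  -12290 − 7338 = -19628;  -24996 − 19628 = -44624;  -46029 − 44624 = -90653

-90653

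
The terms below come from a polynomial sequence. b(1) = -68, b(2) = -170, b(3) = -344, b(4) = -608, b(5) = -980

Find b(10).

Δ: -102, -174, -264, -372
Δ²: -72, -90, -108
Δ³: -18, -18
Third differences constant at -18.
-108 − 18 = -126;  -372 − 126 = -498;  -980 − 498 = -1478
-126 − 18 = -144;  -498 − 144 = -642;  -1478 − 642 = -2120
-144 − 18 = -162;  -642 − 162 = -804;  -2120 − 804 = -2924
-162 − 18 = -180;  -804 − 180 = -984;  -2924 − 984 = -3908
-180 − 18 = -198;  -984 − 198 = -1182;  -3908 − 1182 = -5090

-5090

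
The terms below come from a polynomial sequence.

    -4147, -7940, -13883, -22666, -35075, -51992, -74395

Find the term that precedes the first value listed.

D1: -3793, -5943, -8783, -12409, -16917, -22403
D2: -2150, -2840, -3626, -4508, -5486
D3: -690, -786, -882, -978
D4: -96, -96, -96
The fourth differences are constant at -96.
Work back: -690 + 96 = -594;  -2150 + 594 = -1556;  -3793 + 1556 = -2237;  -4147 + 2237 = -1910

-1910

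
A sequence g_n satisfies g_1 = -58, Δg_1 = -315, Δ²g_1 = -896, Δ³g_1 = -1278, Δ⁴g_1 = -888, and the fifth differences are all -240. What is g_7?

-55708

Build the table forward from the leading diagonal:
D5: -240, -240, -240, -240, -240, -240, -240
D4: -888, -1128, -1368, -1608, -1848, -2088, -2328
D3: -1278, -2166, -3294, -4662, -6270, -8118, -10206
D2: -896, -2174, -4340, -7634, -12296, -18566, -26684
D1: -315, -1211, -3385, -7725, -15359, -27655, -46221
g: -58, -373, -1584, -4969, -12694, -28053, -55708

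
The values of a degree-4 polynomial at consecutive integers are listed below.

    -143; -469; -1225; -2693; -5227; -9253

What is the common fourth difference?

D1: -326, -756, -1468, -2534, -4026
D2: -430, -712, -1066, -1492
D3: -282, -354, -426
D4: -72, -72

-72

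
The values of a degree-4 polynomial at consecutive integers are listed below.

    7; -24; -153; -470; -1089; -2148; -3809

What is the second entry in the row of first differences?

First differences: -31, -129, -317, -619, -1059, -1661
Second differences: -98, -188, -302, -440, -602
Third differences: -90, -114, -138, -162
Fourth differences: -24, -24, -24

-129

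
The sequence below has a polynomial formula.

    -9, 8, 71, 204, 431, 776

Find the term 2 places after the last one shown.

1916

17, 63, 133, 227, 345
46, 70, 94, 118
24, 24, 24
The third differences are constant (24).
118 + 24 = 142;  345 + 142 = 487;  776 + 487 = 1263
142 + 24 = 166;  487 + 166 = 653;  1263 + 653 = 1916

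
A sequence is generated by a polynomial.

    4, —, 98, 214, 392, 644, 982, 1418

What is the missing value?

32

Using the last 6 terms:
D1: 116  178  252  338  436
D2: 62  74  86  98
D3: 12  12  12
Constant third difference = 12.
Extend backward: 62 − 12 = 50;  116 − 50 = 66;  98 − 66 = 32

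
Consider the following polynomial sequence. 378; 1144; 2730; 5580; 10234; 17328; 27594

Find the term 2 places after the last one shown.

First differences: 766, 1586, 2850, 4654, 7094, 10266
Second differences: 820, 1264, 1804, 2440, 3172
Third differences: 444, 540, 636, 732
Fourth differences: 96, 96, 96
The fourth differences are constant (96).
732 + 96 = 828;  3172 + 828 = 4000;  10266 + 4000 = 14266;  27594 + 14266 = 41860
828 + 96 = 924;  4000 + 924 = 4924;  14266 + 4924 = 19190;  41860 + 19190 = 61050

61050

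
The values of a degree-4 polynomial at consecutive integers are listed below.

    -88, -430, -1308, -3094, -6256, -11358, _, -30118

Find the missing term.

Using the first 6 terms:
-342, -878, -1786, -3162, -5102
-536, -908, -1376, -1940
-372, -468, -564
-96, -96
Constant fourth difference = -96.
Extend forward: -564 − 96 = -660;  -1940 − 660 = -2600;  -5102 − 2600 = -7702;  -11358 − 7702 = -19060

-19060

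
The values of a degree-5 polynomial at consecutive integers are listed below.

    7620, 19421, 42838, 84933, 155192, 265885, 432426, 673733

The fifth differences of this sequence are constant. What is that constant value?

360

Δ: 11801, 23417, 42095, 70259, 110693, 166541, 241307
Δ²: 11616, 18678, 28164, 40434, 55848, 74766
Δ³: 7062, 9486, 12270, 15414, 18918
Δ⁴: 2424, 2784, 3144, 3504
Δ⁵: 360, 360, 360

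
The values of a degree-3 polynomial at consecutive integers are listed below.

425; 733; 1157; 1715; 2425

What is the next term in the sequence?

3305

308, 424, 558, 710
116, 134, 152
18, 18
The third differences are constant (18).
152 + 18 = 170;  710 + 170 = 880;  2425 + 880 = 3305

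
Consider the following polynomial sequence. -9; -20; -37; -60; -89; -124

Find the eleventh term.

-389

First differences: -11, -17, -23, -29, -35
Second differences: -6, -6, -6, -6
Second differences constant at -6.
-35 − 6 = -41;  -124 − 41 = -165
-41 − 6 = -47;  -165 − 47 = -212
-47 − 6 = -53;  -212 − 53 = -265
-53 − 6 = -59;  -265 − 59 = -324
-59 − 6 = -65;  -324 − 65 = -389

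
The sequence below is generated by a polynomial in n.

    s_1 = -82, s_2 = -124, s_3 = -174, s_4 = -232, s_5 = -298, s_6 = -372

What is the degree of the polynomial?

2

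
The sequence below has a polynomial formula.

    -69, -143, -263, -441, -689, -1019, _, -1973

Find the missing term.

-1443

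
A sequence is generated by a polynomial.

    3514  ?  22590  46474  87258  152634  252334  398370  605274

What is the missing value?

9714

Using the last 7 terms:
D1: 23884, 40784, 65376, 99700, 146036, 206904
D2: 16900, 24592, 34324, 46336, 60868
D3: 7692, 9732, 12012, 14532
D4: 2040, 2280, 2520
D5: 240, 240
Constant fifth difference = 240.
Extend backward: 2040 − 240 = 1800;  7692 − 1800 = 5892;  16900 − 5892 = 11008;  23884 − 11008 = 12876;  22590 − 12876 = 9714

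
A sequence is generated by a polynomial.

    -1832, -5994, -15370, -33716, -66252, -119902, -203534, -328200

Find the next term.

-507376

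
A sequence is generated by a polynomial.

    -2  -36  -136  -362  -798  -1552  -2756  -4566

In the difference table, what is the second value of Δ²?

First differences: -34, -100, -226, -436, -754, -1204, -1810
Second differences: -66, -126, -210, -318, -450, -606
Third differences: -60, -84, -108, -132, -156
Fourth differences: -24, -24, -24, -24

-126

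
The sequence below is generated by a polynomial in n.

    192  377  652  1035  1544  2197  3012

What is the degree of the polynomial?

3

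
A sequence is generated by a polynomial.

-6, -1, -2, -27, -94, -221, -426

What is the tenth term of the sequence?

-1689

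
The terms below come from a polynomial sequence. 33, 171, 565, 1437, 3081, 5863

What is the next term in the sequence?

10221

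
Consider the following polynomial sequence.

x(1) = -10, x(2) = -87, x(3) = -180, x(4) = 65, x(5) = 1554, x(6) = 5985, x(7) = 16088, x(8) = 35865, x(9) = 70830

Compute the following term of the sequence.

First differences: -77  -93  245  1489  4431  10103  19777  34965
Second differences: -16  338  1244  2942  5672  9674  15188
Third differences: 354  906  1698  2730  4002  5514
Fourth differences: 552  792  1032  1272  1512
Fifth differences: 240  240  240  240
Constant fifth difference = 240, so extend:
1512 + 240 = 1752;  5514 + 1752 = 7266;  15188 + 7266 = 22454;  34965 + 22454 = 57419;  70830 + 57419 = 128249

128249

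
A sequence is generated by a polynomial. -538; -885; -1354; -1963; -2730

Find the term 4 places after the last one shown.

First differences: -347, -469, -609, -767
Second differences: -122, -140, -158
Third differences: -18, -18
The third differences are constant (-18).
-158 − 18 = -176;  -767 − 176 = -943;  -2730 − 943 = -3673
-176 − 18 = -194;  -943 − 194 = -1137;  -3673 − 1137 = -4810
-194 − 18 = -212;  -1137 − 212 = -1349;  -4810 − 1349 = -6159
-212 − 18 = -230;  -1349 − 230 = -1579;  -6159 − 1579 = -7738

-7738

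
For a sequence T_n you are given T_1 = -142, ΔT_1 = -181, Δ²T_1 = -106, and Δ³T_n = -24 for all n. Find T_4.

Build the table forward from the leading diagonal:
Δ³: -24  -24  -24  -24
Δ²: -106  -130  -154  -178
Δ: -181  -287  -417  -571
T: -142  -323  -610  -1027

-1027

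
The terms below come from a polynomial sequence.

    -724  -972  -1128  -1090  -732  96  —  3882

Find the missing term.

1568

Using the first 6 terms:
D1: -248  -156  38  358  828
D2: 92  194  320  470
D3: 102  126  150
D4: 24  24
Constant fourth difference = 24.
Extend forward: 150 + 24 = 174;  470 + 174 = 644;  828 + 644 = 1472;  96 + 1472 = 1568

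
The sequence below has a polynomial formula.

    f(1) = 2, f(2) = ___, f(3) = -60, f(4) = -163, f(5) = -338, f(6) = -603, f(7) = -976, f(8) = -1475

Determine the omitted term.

Using the last 6 terms:
-103, -175, -265, -373, -499
-72, -90, -108, -126
-18, -18, -18
Constant third difference = -18.
Extend backward: -72 + 18 = -54;  -103 + 54 = -49;  -60 + 49 = -11

-11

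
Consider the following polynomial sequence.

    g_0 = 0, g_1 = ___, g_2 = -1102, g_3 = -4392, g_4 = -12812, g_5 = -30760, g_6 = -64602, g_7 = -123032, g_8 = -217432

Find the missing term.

-152

Using the last 7 terms:
First differences: -3290, -8420, -17948, -33842, -58430, -94400
Second differences: -5130, -9528, -15894, -24588, -35970
Third differences: -4398, -6366, -8694, -11382
Fourth differences: -1968, -2328, -2688
Fifth differences: -360, -360
Constant fifth difference = -360.
Extend backward: -1968 + 360 = -1608;  -4398 + 1608 = -2790;  -5130 + 2790 = -2340;  -3290 + 2340 = -950;  -1102 + 950 = -152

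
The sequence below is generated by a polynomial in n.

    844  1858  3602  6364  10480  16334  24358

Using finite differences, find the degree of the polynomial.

4

Δ: 1014, 1744, 2762, 4116, 5854, 8024
Δ²: 730, 1018, 1354, 1738, 2170
Δ³: 288, 336, 384, 432
Δ⁴: 48, 48, 48
The fourth differences are constant, so the polynomial has degree 4.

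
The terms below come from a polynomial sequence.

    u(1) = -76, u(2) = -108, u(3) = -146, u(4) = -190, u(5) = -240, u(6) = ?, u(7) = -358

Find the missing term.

Using the first 5 terms:
Δ: -32  -38  -44  -50
Δ²: -6  -6  -6
Constant second difference = -6.
Extend forward: -50 − 6 = -56;  -240 − 56 = -296

-296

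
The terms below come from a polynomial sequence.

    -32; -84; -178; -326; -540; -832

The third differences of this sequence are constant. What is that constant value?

-12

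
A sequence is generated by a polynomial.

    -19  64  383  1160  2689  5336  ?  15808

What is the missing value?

9539

Using the first 6 terms:
D1: 83  319  777  1529  2647
D2: 236  458  752  1118
D3: 222  294  366
D4: 72  72
Constant fourth difference = 72.
Extend forward: 366 + 72 = 438;  1118 + 438 = 1556;  2647 + 1556 = 4203;  5336 + 4203 = 9539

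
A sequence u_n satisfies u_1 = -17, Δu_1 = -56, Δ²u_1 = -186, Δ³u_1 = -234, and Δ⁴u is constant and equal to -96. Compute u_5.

Build the table forward from the leading diagonal:
Fourth differences: -96, -96, -96, -96, -96
Third differences: -234, -330, -426, -522, -618
Second differences: -186, -420, -750, -1176, -1698
First differences: -56, -242, -662, -1412, -2588
u: -17, -73, -315, -977, -2389

-2389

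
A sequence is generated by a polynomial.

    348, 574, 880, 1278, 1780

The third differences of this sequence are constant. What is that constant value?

12

D1: 226, 306, 398, 502
D2: 80, 92, 104
D3: 12, 12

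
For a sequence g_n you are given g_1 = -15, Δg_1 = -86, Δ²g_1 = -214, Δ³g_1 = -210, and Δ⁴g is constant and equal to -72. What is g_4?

Build the table forward from the leading diagonal:
D4: -72, -72, -72, -72
D3: -210, -282, -354, -426
D2: -214, -424, -706, -1060
D1: -86, -300, -724, -1430
g: -15, -101, -401, -1125

-1125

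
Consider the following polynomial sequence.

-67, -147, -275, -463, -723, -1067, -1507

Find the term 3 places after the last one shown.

-3523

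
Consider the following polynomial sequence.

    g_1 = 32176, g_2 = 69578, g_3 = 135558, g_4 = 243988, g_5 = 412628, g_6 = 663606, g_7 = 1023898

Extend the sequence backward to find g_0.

12888

37402  65980  108430  168640  250978  360292
28578  42450  60210  82338  109314
13872  17760  22128  26976
3888  4368  4848
480  480
The fifth differences are constant at 480.
Work back: 3888 − 480 = 3408;  13872 − 3408 = 10464;  28578 − 10464 = 18114;  37402 − 18114 = 19288;  32176 − 19288 = 12888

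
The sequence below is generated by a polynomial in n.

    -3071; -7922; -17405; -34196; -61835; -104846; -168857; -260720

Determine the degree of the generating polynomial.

First differences: -4851, -9483, -16791, -27639, -43011, -64011, -91863
Second differences: -4632, -7308, -10848, -15372, -21000, -27852
Third differences: -2676, -3540, -4524, -5628, -6852
Fourth differences: -864, -984, -1104, -1224
Fifth differences: -120, -120, -120
The fifth differences are constant, so the polynomial has degree 5.

5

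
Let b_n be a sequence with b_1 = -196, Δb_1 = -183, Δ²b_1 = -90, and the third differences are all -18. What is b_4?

-1033

Build the table forward from the leading diagonal:
Third differences: -18  -18  -18  -18
Second differences: -90  -108  -126  -144
First differences: -183  -273  -381  -507
b: -196  -379  -652  -1033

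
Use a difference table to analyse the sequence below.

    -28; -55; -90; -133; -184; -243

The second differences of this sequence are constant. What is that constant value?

-8

First differences: -27, -35, -43, -51, -59
Second differences: -8, -8, -8, -8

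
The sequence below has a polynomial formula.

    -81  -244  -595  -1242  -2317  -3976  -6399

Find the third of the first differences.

-647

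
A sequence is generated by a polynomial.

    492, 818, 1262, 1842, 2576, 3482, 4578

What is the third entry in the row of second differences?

First differences: 326, 444, 580, 734, 906, 1096
Second differences: 118, 136, 154, 172, 190
Third differences: 18, 18, 18, 18

154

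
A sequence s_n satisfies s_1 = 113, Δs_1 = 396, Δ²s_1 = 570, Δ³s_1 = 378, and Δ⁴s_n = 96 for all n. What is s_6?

Build the table forward from the leading diagonal:
Fourth differences: 96  96  96  96  96  96
Third differences: 378  474  570  666  762  858
Second differences: 570  948  1422  1992  2658  3420
First differences: 396  966  1914  3336  5328  7986
s: 113  509  1475  3389  6725  12053

12053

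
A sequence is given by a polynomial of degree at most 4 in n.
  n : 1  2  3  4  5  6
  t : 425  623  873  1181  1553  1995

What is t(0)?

D1: 198, 250, 308, 372, 442
D2: 52, 58, 64, 70
D3: 6, 6, 6
The third differences are constant at 6.
Work back: 52 − 6 = 46;  198 − 46 = 152;  425 − 152 = 273

273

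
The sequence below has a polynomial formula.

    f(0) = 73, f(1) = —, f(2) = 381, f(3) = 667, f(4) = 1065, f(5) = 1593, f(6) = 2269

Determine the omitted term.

189

Using the last 5 terms:
Δ: 286, 398, 528, 676
Δ²: 112, 130, 148
Δ³: 18, 18
Constant third difference = 18.
Extend backward: 112 − 18 = 94;  286 − 94 = 192;  381 − 192 = 189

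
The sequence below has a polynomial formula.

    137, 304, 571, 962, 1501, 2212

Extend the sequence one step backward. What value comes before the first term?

First differences: 167, 267, 391, 539, 711
Second differences: 100, 124, 148, 172
Third differences: 24, 24, 24
The third differences are constant at 24.
Work back: 100 − 24 = 76;  167 − 76 = 91;  137 − 91 = 46

46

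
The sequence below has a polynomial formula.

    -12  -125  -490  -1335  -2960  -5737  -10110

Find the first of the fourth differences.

-72

Δ: -113, -365, -845, -1625, -2777, -4373
Δ²: -252, -480, -780, -1152, -1596
Δ³: -228, -300, -372, -444
Δ⁴: -72, -72, -72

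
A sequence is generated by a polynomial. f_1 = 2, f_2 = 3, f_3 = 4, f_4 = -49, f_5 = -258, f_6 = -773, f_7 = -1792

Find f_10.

-10573

1, 1, -53, -209, -515, -1019
0, -54, -156, -306, -504
-54, -102, -150, -198
-48, -48, -48
Constant fourth difference = -48, so extend:
-198 − 48 = -246;  -504 − 246 = -750;  -1019 − 750 = -1769;  -1792 − 1769 = -3561
-246 − 48 = -294;  -750 − 294 = -1044;  -1769 − 1044 = -2813;  -3561 − 2813 = -6374
-294 − 48 = -342;  -1044 − 342 = -1386;  -2813 − 1386 = -4199;  -6374 − 4199 = -10573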